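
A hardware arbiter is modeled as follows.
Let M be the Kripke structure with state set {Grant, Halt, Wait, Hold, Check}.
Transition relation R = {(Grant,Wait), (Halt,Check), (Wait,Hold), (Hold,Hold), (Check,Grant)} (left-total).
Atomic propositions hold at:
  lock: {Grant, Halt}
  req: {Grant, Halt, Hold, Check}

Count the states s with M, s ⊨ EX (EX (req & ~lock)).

3

Sat(~lock) = {Wait, Hold, Check}
Sat(req & ~lock) = {Hold, Check}
Sat(EX (req & ~lock)) = {s : some successor in {Hold, Check}} = {Halt, Wait, Hold}
Sat(EX (EX (req & ~lock))) = {s : some successor in {Halt, Wait, Hold}} = {Grant, Wait, Hold}
|Sat(EX (EX (req & ~lock)))| = |{Grant, Wait, Hold}| = 3.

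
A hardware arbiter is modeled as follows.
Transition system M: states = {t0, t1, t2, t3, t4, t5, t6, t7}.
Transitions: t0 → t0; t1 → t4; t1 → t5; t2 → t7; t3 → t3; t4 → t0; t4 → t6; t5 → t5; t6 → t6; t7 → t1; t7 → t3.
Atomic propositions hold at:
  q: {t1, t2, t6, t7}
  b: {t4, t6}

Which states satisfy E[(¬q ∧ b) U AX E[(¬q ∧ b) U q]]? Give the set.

Sat(¬q) = {t0, t3, t4, t5}
Sat(¬q ∧ b) = {t4}
E[(¬q ∧ b) U q]: least fixpoint, start Z0 = Sat(q) = {t1, t2, t6, t7}, add states in Sat(¬q ∧ b) with some successor in Z. Z1 = {t1, t2, t4, t6, t7}; fixed.
Sat(E[(¬q ∧ b) U q]) = {t1, t2, t4, t6, t7}
Sat(AX E[(¬q ∧ b) U q]) = {s : every successor in {t1, t2, t4, t6, t7}} = {t2, t6}
E[(¬q ∧ b) U AX E[(¬q ∧ b) U q]]: least fixpoint, start Z0 = Sat(AX E[(¬q ∧ b) U q]) = {t2, t6}, add states in Sat(¬q ∧ b) with some successor in Z. Z1 = {t2, t4, t6}; fixed.
Sat(E[(¬q ∧ b) U AX E[(¬q ∧ b) U q]]) = {t2, t4, t6}

{t2, t4, t6}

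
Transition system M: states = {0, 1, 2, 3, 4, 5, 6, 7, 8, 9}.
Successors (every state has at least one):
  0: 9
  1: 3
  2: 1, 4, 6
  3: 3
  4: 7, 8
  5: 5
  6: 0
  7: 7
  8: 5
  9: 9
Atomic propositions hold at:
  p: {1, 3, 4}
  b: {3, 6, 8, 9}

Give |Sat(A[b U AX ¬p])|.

Sat(¬p) = {0, 2, 5, 6, 7, 8, 9}
Sat(AX ¬p) = {s : every successor in {0, 2, 5, 6, 7, 8, 9}} = {0, 4, 5, 6, 7, 8, 9}
A[b U AX ¬p]: least fixpoint, start Z0 = Sat(AX ¬p) = {0, 4, 5, 6, 7, 8, 9}, add states in Sat(b) with every successor in Z. Already a fixed point.
Sat(A[b U AX ¬p]) = {0, 4, 5, 6, 7, 8, 9}
|Sat(A[b U AX ¬p])| = |{0, 4, 5, 6, 7, 8, 9}| = 7.

7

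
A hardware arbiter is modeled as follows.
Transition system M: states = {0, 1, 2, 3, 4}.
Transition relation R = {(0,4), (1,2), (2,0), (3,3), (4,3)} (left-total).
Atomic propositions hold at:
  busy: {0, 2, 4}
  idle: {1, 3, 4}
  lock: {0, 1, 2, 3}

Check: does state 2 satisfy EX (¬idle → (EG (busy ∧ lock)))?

Sat(¬idle) = {0, 2}
Sat(busy ∧ lock) = {0, 2}
EG (busy ∧ lock): greatest fixpoint, start Z0 = {0, 2}, keep only states in Sat with some successor in Z. Z1 = {2}; Z2 = ∅; fixed.
Sat(EG (busy ∧ lock)) = ∅
Sat(¬idle → (EG (busy ∧ lock))) = {1, 3, 4}
Sat(EX (¬idle → (EG (busy ∧ lock)))) = {s : some successor in {1, 3, 4}} = {0, 3, 4}
2 ∉ Sat(EX (¬idle → (EG (busy ∧ lock)))) = {0, 3, 4}, so the formula does not hold at 2.

No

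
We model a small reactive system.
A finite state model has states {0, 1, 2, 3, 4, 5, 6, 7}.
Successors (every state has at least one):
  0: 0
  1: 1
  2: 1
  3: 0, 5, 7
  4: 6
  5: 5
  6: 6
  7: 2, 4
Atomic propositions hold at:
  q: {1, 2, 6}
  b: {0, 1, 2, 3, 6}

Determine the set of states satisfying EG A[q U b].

A[q U b]: least fixpoint, start Z0 = Sat(b) = {0, 1, 2, 3, 6}, add states in Sat(q) with every successor in Z. Already a fixed point.
Sat(A[q U b]) = {0, 1, 2, 3, 6}
EG A[q U b]: greatest fixpoint, start Z0 = {0, 1, 2, 3, 6}, keep only states in Sat with some successor in Z. Already a fixed point.
Sat(EG A[q U b]) = {0, 1, 2, 3, 6}

{0, 1, 2, 3, 6}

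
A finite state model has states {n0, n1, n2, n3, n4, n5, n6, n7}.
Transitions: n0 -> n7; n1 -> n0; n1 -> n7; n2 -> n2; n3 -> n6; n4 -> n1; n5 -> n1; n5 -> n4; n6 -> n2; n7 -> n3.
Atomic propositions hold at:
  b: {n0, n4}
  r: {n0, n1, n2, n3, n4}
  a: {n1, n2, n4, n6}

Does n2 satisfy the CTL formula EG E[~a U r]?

Yes

Sat(~a) = {n0, n3, n5, n7}
E[~a U r]: least fixpoint, start Z0 = Sat(r) = {n0, n1, n2, n3, n4}, add states in Sat(~a) with some successor in Z. Z1 = {n0, n1, n2, n3, n4, n5, n7}; fixed.
Sat(E[~a U r]) = {n0, n1, n2, n3, n4, n5, n7}
EG E[~a U r]: greatest fixpoint, start Z0 = {n0, n1, n2, n3, n4, n5, n7}, keep only states in Sat with some successor in Z. Z1 = {n0, n1, n2, n4, n5, n7}; Z2 = {n0, n1, n2, n4, n5}; Z3 = {n1, n2, n4, n5}; Z4 = {n2, n4, n5}; Z5 = {n2, n5}; Z6 = {n2}; fixed.
Sat(EG E[~a U r]) = {n2}
n2 ∈ Sat(EG E[~a U r]) = {n2}, so the formula holds at n2.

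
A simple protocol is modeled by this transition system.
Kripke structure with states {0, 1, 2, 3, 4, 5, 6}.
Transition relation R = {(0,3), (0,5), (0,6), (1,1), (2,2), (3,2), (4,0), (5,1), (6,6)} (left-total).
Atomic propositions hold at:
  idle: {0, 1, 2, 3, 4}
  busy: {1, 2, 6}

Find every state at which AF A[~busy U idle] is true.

{0, 1, 2, 3, 4, 5}

Sat(~busy) = {0, 3, 4, 5}
A[~busy U idle]: least fixpoint, start Z0 = Sat(idle) = {0, 1, 2, 3, 4}, add states in Sat(~busy) with every successor in Z. Z1 = {0, 1, 2, 3, 4, 5}; fixed.
Sat(A[~busy U idle]) = {0, 1, 2, 3, 4, 5}
AF A[~busy U idle]: least fixpoint, start Z0 = {0, 1, 2, 3, 4, 5}, add states with every successor in Z. Already a fixed point.
Sat(AF A[~busy U idle]) = {0, 1, 2, 3, 4, 5}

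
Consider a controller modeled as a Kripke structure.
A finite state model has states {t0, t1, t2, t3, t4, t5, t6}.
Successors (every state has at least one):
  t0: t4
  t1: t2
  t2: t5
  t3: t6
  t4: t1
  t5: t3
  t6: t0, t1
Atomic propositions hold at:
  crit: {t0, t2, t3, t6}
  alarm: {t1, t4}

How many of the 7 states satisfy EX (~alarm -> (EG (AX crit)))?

Sat(~alarm) = {t0, t2, t3, t5, t6}
Sat(AX crit) = {s : every successor in {t0, t2, t3, t6}} = {t1, t3, t5}
EG (AX crit): greatest fixpoint, start Z0 = {t1, t3, t5}, keep only states in Sat with some successor in Z. Z1 = {t5}; Z2 = ∅; fixed.
Sat(EG (AX crit)) = ∅
Sat(~alarm -> (EG (AX crit))) = {t1, t4}
Sat(EX (~alarm -> (EG (AX crit)))) = {s : some successor in {t1, t4}} = {t0, t4, t6}
|Sat(EX (~alarm -> (EG (AX crit))))| = |{t0, t4, t6}| = 3.

3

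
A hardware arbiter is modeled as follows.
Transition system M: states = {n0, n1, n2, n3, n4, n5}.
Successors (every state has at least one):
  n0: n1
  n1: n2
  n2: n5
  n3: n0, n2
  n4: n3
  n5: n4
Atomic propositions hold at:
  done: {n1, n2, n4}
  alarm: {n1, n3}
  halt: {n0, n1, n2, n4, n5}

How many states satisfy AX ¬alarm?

4

Sat(¬alarm) = {n0, n2, n4, n5}
Sat(AX ¬alarm) = {s : every successor in {n0, n2, n4, n5}} = {n1, n2, n3, n5}
|Sat(AX ¬alarm)| = |{n1, n2, n3, n5}| = 4.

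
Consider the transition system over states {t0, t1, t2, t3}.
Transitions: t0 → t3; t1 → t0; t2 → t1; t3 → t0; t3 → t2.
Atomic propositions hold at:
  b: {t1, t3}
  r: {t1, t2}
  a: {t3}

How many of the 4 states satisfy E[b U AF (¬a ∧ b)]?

3

Sat(¬a) = {t0, t1, t2}
Sat(¬a ∧ b) = {t1}
AF (¬a ∧ b): least fixpoint, start Z0 = {t1}, add states with every successor in Z. Z1 = {t1, t2}; fixed.
Sat(AF (¬a ∧ b)) = {t1, t2}
E[b U AF (¬a ∧ b)]: least fixpoint, start Z0 = Sat(AF (¬a ∧ b)) = {t1, t2}, add states in Sat(b) with some successor in Z. Z1 = {t1, t2, t3}; fixed.
Sat(E[b U AF (¬a ∧ b)]) = {t1, t2, t3}
|Sat(E[b U AF (¬a ∧ b)])| = |{t1, t2, t3}| = 3.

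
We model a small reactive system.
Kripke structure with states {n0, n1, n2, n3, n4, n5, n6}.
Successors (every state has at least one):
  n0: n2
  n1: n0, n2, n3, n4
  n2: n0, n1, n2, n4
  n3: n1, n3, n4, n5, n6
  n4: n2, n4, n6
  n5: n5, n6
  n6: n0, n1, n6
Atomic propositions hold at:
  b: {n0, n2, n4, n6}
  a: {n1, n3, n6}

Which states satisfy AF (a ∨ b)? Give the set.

{n0, n1, n2, n3, n4, n6}

Sat(a ∨ b) = {n0, n1, n2, n3, n4, n6}
AF (a ∨ b): least fixpoint, start Z0 = {n0, n1, n2, n3, n4, n6}, add states with every successor in Z. Already a fixed point.
Sat(AF (a ∨ b)) = {n0, n1, n2, n3, n4, n6}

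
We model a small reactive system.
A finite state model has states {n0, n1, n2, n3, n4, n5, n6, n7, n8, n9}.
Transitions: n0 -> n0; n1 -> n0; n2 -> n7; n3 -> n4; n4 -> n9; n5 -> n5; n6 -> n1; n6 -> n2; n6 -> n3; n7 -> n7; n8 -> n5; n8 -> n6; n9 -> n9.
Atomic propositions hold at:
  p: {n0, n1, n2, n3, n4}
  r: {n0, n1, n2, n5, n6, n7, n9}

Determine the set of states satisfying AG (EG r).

{n0, n1, n2, n5, n7, n9}

EG r: greatest fixpoint, start Z0 = {n0, n1, n2, n5, n6, n7, n9}, keep only states in Sat with some successor in Z. Already a fixed point.
Sat(EG r) = {n0, n1, n2, n5, n6, n7, n9}
AG (EG r): greatest fixpoint, start Z0 = {n0, n1, n2, n5, n6, n7, n9}, keep only states in Sat with every successor in Z. Z1 = {n0, n1, n2, n5, n7, n9}; fixed.
Sat(AG (EG r)) = {n0, n1, n2, n5, n7, n9}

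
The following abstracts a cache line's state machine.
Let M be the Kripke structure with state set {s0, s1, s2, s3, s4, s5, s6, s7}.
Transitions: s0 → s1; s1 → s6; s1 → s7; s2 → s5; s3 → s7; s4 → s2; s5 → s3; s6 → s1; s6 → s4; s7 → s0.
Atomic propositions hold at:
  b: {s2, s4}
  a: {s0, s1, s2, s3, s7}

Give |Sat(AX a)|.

Sat(AX a) = {s : every successor in {s0, s1, s2, s3, s7}} = {s0, s3, s4, s5, s7}
|Sat(AX a)| = |{s0, s3, s4, s5, s7}| = 5.

5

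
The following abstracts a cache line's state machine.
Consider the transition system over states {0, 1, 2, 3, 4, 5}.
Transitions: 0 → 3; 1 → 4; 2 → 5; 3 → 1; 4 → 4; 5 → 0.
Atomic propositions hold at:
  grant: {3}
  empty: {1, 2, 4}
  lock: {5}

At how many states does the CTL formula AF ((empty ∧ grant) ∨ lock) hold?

2

Sat(empty ∧ grant) = ∅
Sat((empty ∧ grant) ∨ lock) = {5}
AF ((empty ∧ grant) ∨ lock): least fixpoint, start Z0 = {5}, add states with every successor in Z. Z1 = {2, 5}; fixed.
Sat(AF ((empty ∧ grant) ∨ lock)) = {2, 5}
|Sat(AF ((empty ∧ grant) ∨ lock))| = |{2, 5}| = 2.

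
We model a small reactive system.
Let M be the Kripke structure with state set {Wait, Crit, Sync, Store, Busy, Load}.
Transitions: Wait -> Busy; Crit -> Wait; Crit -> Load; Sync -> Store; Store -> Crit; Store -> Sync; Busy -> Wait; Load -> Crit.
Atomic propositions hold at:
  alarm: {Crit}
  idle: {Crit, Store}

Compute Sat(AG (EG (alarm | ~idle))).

Sat(~idle) = {Wait, Sync, Busy, Load}
Sat(alarm | ~idle) = {Wait, Crit, Sync, Busy, Load}
EG (alarm | ~idle): greatest fixpoint, start Z0 = {Wait, Crit, Sync, Busy, Load}, keep only states in Sat with some successor in Z. Z1 = {Wait, Crit, Busy, Load}; fixed.
Sat(EG (alarm | ~idle)) = {Wait, Crit, Busy, Load}
AG (EG (alarm | ~idle)): greatest fixpoint, start Z0 = {Wait, Crit, Busy, Load}, keep only states in Sat with every successor in Z. Already a fixed point.
Sat(AG (EG (alarm | ~idle))) = {Wait, Crit, Busy, Load}

{Wait, Crit, Busy, Load}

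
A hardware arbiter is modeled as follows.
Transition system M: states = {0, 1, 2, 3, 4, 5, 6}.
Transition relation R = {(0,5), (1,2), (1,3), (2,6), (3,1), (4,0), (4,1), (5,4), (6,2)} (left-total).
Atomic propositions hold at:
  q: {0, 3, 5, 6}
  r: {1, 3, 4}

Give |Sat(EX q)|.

4

Sat(EX q) = {s : some successor in {0, 3, 5, 6}} = {0, 1, 2, 4}
|Sat(EX q)| = |{0, 1, 2, 4}| = 4.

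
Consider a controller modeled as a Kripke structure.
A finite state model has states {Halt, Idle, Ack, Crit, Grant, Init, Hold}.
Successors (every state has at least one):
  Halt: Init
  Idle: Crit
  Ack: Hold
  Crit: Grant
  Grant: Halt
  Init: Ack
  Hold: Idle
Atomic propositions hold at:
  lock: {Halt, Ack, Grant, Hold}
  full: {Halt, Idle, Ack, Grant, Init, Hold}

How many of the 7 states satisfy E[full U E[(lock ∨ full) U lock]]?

Sat(lock ∨ full) = {Halt, Idle, Ack, Grant, Init, Hold}
E[(lock ∨ full) U lock]: least fixpoint, start Z0 = Sat(lock) = {Halt, Ack, Grant, Hold}, add states in Sat(lock ∨ full) with some successor in Z. Z1 = {Halt, Ack, Grant, Init, Hold}; fixed.
Sat(E[(lock ∨ full) U lock]) = {Halt, Ack, Grant, Init, Hold}
E[full U E[(lock ∨ full) U lock]]: least fixpoint, start Z0 = Sat(E[(lock ∨ full) U lock]) = {Halt, Ack, Grant, Init, Hold}, add states in Sat(full) with some successor in Z. Already a fixed point.
Sat(E[full U E[(lock ∨ full) U lock]]) = {Halt, Ack, Grant, Init, Hold}
|Sat(E[full U E[(lock ∨ full) U lock]])| = |{Halt, Ack, Grant, Init, Hold}| = 5.

5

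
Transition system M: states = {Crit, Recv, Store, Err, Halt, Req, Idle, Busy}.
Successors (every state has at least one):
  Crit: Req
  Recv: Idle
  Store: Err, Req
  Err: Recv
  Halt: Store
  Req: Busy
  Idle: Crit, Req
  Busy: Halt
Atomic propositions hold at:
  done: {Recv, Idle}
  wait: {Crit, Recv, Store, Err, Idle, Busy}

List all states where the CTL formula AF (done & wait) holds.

{Recv, Err, Idle}

Sat(done & wait) = {Recv, Idle}
AF (done & wait): least fixpoint, start Z0 = {Recv, Idle}, add states with every successor in Z. Z1 = {Recv, Err, Idle}; fixed.
Sat(AF (done & wait)) = {Recv, Err, Idle}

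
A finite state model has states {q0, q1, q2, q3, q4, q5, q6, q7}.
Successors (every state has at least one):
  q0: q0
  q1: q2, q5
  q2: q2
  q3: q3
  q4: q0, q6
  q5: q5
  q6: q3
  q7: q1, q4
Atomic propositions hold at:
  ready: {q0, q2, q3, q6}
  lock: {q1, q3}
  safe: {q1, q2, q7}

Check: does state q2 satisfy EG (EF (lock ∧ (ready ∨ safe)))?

Sat(ready ∨ safe) = {q0, q1, q2, q3, q6, q7}
Sat(lock ∧ (ready ∨ safe)) = {q1, q3}
EF (lock ∧ (ready ∨ safe)): least fixpoint, start Z0 = {q1, q3}, add states with some successor in Z. Z1 = {q1, q3, q6, q7}; Z2 = {q1, q3, q4, q6, q7}; fixed.
Sat(EF (lock ∧ (ready ∨ safe))) = {q1, q3, q4, q6, q7}
EG (EF (lock ∧ (ready ∨ safe))): greatest fixpoint, start Z0 = {q1, q3, q4, q6, q7}, keep only states in Sat with some successor in Z. Z1 = {q3, q4, q6, q7}; fixed.
Sat(EG (EF (lock ∧ (ready ∨ safe)))) = {q3, q4, q6, q7}
q2 ∉ Sat(EG (EF (lock ∧ (ready ∨ safe)))) = {q3, q4, q6, q7}, so the formula does not hold at q2.

No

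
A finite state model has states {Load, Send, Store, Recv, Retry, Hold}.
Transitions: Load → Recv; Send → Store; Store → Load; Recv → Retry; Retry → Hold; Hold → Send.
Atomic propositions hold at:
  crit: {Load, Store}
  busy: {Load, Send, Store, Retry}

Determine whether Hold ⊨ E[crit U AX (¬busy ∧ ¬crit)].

No

Sat(¬busy) = {Recv, Hold}
Sat(¬crit) = {Send, Recv, Retry, Hold}
Sat(¬busy ∧ ¬crit) = {Recv, Hold}
Sat(AX (¬busy ∧ ¬crit)) = {s : every successor in {Recv, Hold}} = {Load, Retry}
E[crit U AX (¬busy ∧ ¬crit)]: least fixpoint, start Z0 = Sat(AX (¬busy ∧ ¬crit)) = {Load, Retry}, add states in Sat(crit) with some successor in Z. Z1 = {Load, Store, Retry}; fixed.
Sat(E[crit U AX (¬busy ∧ ¬crit)]) = {Load, Store, Retry}
Hold ∉ Sat(E[crit U AX (¬busy ∧ ¬crit)]) = {Load, Store, Retry}, so the formula does not hold at Hold.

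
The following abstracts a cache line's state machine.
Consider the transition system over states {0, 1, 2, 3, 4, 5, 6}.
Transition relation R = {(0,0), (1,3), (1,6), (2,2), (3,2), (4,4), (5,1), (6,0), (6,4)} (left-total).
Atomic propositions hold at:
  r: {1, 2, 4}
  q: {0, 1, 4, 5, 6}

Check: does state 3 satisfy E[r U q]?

E[r U q]: least fixpoint, start Z0 = Sat(q) = {0, 1, 4, 5, 6}, add states in Sat(r) with some successor in Z. Already a fixed point.
Sat(E[r U q]) = {0, 1, 4, 5, 6}
3 ∉ Sat(E[r U q]) = {0, 1, 4, 5, 6}, so the formula does not hold at 3.

No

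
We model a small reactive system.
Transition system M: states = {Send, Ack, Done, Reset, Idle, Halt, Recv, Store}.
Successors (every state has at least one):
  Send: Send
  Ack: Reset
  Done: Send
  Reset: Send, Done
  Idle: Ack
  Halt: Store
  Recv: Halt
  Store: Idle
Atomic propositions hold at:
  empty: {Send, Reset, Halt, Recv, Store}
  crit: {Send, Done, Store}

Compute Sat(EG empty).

EG empty: greatest fixpoint, start Z0 = {Send, Reset, Halt, Recv, Store}, keep only states in Sat with some successor in Z. Z1 = {Send, Reset, Halt, Recv}; Z2 = {Send, Reset, Recv}; Z3 = {Send, Reset}; fixed.
Sat(EG empty) = {Send, Reset}

{Send, Reset}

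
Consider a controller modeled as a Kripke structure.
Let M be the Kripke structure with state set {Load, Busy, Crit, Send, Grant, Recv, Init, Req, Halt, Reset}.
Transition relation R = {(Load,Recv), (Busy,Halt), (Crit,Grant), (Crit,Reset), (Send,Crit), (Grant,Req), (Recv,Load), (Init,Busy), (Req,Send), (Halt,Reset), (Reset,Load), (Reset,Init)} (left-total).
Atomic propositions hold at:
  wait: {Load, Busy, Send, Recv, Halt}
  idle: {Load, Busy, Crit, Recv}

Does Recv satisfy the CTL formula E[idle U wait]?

Yes

E[idle U wait]: least fixpoint, start Z0 = Sat(wait) = {Load, Busy, Send, Recv, Halt}, add states in Sat(idle) with some successor in Z. Already a fixed point.
Sat(E[idle U wait]) = {Load, Busy, Send, Recv, Halt}
Recv ∈ Sat(E[idle U wait]) = {Load, Busy, Send, Recv, Halt}, so the formula holds at Recv.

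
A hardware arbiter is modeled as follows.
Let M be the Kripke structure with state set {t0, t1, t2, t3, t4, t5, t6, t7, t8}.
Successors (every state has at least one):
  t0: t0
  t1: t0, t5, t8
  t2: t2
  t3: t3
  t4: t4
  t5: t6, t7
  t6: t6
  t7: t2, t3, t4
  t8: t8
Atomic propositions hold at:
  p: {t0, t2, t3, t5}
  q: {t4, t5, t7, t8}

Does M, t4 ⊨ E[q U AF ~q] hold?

Sat(~q) = {t0, t1, t2, t3, t6}
AF ~q: least fixpoint, start Z0 = {t0, t1, t2, t3, t6}, add states with every successor in Z. Already a fixed point.
Sat(AF ~q) = {t0, t1, t2, t3, t6}
E[q U AF ~q]: least fixpoint, start Z0 = Sat(AF ~q) = {t0, t1, t2, t3, t6}, add states in Sat(q) with some successor in Z. Z1 = {t0, t1, t2, t3, t5, t6, t7}; fixed.
Sat(E[q U AF ~q]) = {t0, t1, t2, t3, t5, t6, t7}
t4 ∉ Sat(E[q U AF ~q]) = {t0, t1, t2, t3, t5, t6, t7}, so the formula does not hold at t4.

No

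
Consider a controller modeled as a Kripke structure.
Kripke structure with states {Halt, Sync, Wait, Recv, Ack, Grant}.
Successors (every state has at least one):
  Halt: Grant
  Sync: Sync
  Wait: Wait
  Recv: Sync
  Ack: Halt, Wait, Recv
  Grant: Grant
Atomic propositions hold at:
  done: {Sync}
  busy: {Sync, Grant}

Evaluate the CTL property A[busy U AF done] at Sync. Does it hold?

AF done: least fixpoint, start Z0 = {Sync}, add states with every successor in Z. Z1 = {Sync, Recv}; fixed.
Sat(AF done) = {Sync, Recv}
A[busy U AF done]: least fixpoint, start Z0 = Sat(AF done) = {Sync, Recv}, add states in Sat(busy) with every successor in Z. Already a fixed point.
Sat(A[busy U AF done]) = {Sync, Recv}
Sync ∈ Sat(A[busy U AF done]) = {Sync, Recv}, so the formula holds at Sync.

Yes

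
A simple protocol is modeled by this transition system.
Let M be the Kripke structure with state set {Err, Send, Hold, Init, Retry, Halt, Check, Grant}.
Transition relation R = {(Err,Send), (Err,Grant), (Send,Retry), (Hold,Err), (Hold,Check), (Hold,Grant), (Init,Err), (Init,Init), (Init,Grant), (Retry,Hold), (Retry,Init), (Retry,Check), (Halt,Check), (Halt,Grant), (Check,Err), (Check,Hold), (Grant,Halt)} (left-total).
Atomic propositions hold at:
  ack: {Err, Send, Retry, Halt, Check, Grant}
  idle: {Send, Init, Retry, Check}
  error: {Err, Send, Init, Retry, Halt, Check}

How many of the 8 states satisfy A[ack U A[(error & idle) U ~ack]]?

2

Sat(error & idle) = {Send, Init, Retry, Check}
Sat(~ack) = {Hold, Init}
A[(error & idle) U ~ack]: least fixpoint, start Z0 = Sat(~ack) = {Hold, Init}, add states in Sat(error & idle) with every successor in Z. Already a fixed point.
Sat(A[(error & idle) U ~ack]) = {Hold, Init}
A[ack U A[(error & idle) U ~ack]]: least fixpoint, start Z0 = Sat(A[(error & idle) U ~ack]) = {Hold, Init}, add states in Sat(ack) with every successor in Z. Already a fixed point.
Sat(A[ack U A[(error & idle) U ~ack]]) = {Hold, Init}
|Sat(A[ack U A[(error & idle) U ~ack]])| = |{Hold, Init}| = 2.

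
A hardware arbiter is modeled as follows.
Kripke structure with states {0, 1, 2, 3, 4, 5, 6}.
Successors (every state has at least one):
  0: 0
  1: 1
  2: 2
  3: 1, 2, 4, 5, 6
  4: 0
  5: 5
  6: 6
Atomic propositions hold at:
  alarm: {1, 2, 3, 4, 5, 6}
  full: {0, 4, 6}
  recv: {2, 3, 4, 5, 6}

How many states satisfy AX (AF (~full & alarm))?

3

Sat(~full) = {1, 2, 3, 5}
Sat(~full & alarm) = {1, 2, 3, 5}
AF (~full & alarm): least fixpoint, start Z0 = {1, 2, 3, 5}, add states with every successor in Z. Already a fixed point.
Sat(AF (~full & alarm)) = {1, 2, 3, 5}
Sat(AX (AF (~full & alarm))) = {s : every successor in {1, 2, 3, 5}} = {1, 2, 5}
|Sat(AX (AF (~full & alarm)))| = |{1, 2, 5}| = 3.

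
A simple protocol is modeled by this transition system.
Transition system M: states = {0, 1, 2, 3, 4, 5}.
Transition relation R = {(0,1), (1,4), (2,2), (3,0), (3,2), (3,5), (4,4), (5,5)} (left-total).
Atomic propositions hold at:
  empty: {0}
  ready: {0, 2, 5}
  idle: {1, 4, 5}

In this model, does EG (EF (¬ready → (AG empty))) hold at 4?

No

Sat(¬ready) = {1, 3, 4}
AG empty: greatest fixpoint, start Z0 = {0}, keep only states in Sat with every successor in Z. Z1 = ∅; fixed.
Sat(AG empty) = ∅
Sat(¬ready → (AG empty)) = {0, 2, 5}
EF (¬ready → (AG empty)): least fixpoint, start Z0 = {0, 2, 5}, add states with some successor in Z. Z1 = {0, 2, 3, 5}; fixed.
Sat(EF (¬ready → (AG empty))) = {0, 2, 3, 5}
EG (EF (¬ready → (AG empty))): greatest fixpoint, start Z0 = {0, 2, 3, 5}, keep only states in Sat with some successor in Z. Z1 = {2, 3, 5}; fixed.
Sat(EG (EF (¬ready → (AG empty)))) = {2, 3, 5}
4 ∉ Sat(EG (EF (¬ready → (AG empty)))) = {2, 3, 5}, so the formula does not hold at 4.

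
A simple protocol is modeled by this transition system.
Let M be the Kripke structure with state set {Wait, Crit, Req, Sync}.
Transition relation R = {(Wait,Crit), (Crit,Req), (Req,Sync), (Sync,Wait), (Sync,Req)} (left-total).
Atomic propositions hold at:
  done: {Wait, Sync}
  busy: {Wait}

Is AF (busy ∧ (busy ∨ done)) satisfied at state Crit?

No

Sat(busy ∨ done) = {Wait, Sync}
Sat(busy ∧ (busy ∨ done)) = {Wait}
AF (busy ∧ (busy ∨ done)): least fixpoint, start Z0 = {Wait}, add states with every successor in Z. Already a fixed point.
Sat(AF (busy ∧ (busy ∨ done))) = {Wait}
Crit ∉ Sat(AF (busy ∧ (busy ∨ done))) = {Wait}, so the formula does not hold at Crit.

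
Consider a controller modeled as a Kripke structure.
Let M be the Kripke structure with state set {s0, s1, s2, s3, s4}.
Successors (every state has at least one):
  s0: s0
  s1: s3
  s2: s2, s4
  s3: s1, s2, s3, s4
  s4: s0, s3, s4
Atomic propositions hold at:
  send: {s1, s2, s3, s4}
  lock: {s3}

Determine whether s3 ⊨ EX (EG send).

Yes

EG send: greatest fixpoint, start Z0 = {s1, s2, s3, s4}, keep only states in Sat with some successor in Z. Already a fixed point.
Sat(EG send) = {s1, s2, s3, s4}
Sat(EX (EG send)) = {s : some successor in {s1, s2, s3, s4}} = {s1, s2, s3, s4}
s3 ∈ Sat(EX (EG send)) = {s1, s2, s3, s4}, so the formula holds at s3.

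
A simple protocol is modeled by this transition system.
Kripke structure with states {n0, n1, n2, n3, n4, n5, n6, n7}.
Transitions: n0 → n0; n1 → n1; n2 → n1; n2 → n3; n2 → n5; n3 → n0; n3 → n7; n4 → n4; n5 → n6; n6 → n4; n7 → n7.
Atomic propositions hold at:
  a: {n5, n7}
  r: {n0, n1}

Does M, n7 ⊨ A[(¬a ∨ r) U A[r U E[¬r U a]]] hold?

Sat(¬a) = {n0, n1, n2, n3, n4, n6}
Sat(¬a ∨ r) = {n0, n1, n2, n3, n4, n6}
Sat(¬r) = {n2, n3, n4, n5, n6, n7}
E[¬r U a]: least fixpoint, start Z0 = Sat(a) = {n5, n7}, add states in Sat(¬r) with some successor in Z. Z1 = {n2, n3, n5, n7}; fixed.
Sat(E[¬r U a]) = {n2, n3, n5, n7}
A[r U E[¬r U a]]: least fixpoint, start Z0 = Sat(E[¬r U a]) = {n2, n3, n5, n7}, add states in Sat(r) with every successor in Z. Already a fixed point.
Sat(A[r U E[¬r U a]]) = {n2, n3, n5, n7}
A[(¬a ∨ r) U A[r U E[¬r U a]]]: least fixpoint, start Z0 = Sat(A[r U E[¬r U a]]) = {n2, n3, n5, n7}, add states in Sat(¬a ∨ r) with every successor in Z. Already a fixed point.
Sat(A[(¬a ∨ r) U A[r U E[¬r U a]]]) = {n2, n3, n5, n7}
n7 ∈ Sat(A[(¬a ∨ r) U A[r U E[¬r U a]]]) = {n2, n3, n5, n7}, so the formula holds at n7.

Yes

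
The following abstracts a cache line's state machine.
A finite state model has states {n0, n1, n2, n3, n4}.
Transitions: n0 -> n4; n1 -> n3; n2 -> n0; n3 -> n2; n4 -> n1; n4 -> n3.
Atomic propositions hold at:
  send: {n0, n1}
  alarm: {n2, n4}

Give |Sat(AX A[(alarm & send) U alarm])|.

Sat(alarm & send) = ∅
A[(alarm & send) U alarm]: least fixpoint, start Z0 = Sat(alarm) = {n2, n4}, add states in Sat(alarm & send) with every successor in Z. Already a fixed point.
Sat(A[(alarm & send) U alarm]) = {n2, n4}
Sat(AX A[(alarm & send) U alarm]) = {s : every successor in {n2, n4}} = {n0, n3}
|Sat(AX A[(alarm & send) U alarm])| = |{n0, n3}| = 2.

2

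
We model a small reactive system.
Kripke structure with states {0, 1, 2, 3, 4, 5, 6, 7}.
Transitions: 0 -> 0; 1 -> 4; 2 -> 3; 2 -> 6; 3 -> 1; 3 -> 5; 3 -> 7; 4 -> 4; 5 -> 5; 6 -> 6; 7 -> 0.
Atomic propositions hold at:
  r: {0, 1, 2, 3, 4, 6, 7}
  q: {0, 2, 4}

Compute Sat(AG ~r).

Sat(~r) = {5}
AG ~r: greatest fixpoint, start Z0 = {5}, keep only states in Sat with every successor in Z. Already a fixed point.
Sat(AG ~r) = {5}

{5}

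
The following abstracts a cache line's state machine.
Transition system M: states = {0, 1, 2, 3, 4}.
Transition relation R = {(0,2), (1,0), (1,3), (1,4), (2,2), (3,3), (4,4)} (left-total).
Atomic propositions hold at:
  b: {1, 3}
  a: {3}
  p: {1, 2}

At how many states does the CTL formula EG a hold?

EG a: greatest fixpoint, start Z0 = {3}, keep only states in Sat with some successor in Z. Already a fixed point.
Sat(EG a) = {3}
|Sat(EG a)| = |{3}| = 1.

1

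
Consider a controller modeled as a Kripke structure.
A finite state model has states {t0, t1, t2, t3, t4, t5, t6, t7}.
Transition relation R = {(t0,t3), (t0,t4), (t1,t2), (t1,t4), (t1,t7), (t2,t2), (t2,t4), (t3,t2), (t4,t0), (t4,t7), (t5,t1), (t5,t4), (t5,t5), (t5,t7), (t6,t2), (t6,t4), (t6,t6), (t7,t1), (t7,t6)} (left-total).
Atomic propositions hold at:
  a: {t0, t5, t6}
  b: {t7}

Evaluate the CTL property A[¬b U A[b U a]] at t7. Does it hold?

Sat(¬b) = {t0, t1, t2, t3, t4, t5, t6}
A[b U a]: least fixpoint, start Z0 = Sat(a) = {t0, t5, t6}, add states in Sat(b) with every successor in Z. Already a fixed point.
Sat(A[b U a]) = {t0, t5, t6}
A[¬b U A[b U a]]: least fixpoint, start Z0 = Sat(A[b U a]) = {t0, t5, t6}, add states in Sat(¬b) with every successor in Z. Already a fixed point.
Sat(A[¬b U A[b U a]]) = {t0, t5, t6}
t7 ∉ Sat(A[¬b U A[b U a]]) = {t0, t5, t6}, so the formula does not hold at t7.

No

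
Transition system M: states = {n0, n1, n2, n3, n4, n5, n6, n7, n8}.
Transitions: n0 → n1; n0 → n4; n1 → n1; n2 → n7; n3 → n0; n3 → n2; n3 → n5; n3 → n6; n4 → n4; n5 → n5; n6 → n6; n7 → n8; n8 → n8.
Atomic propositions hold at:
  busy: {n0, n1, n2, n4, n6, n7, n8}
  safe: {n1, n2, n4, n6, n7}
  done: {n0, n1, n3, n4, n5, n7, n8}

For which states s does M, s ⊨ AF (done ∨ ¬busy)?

{n0, n1, n2, n3, n4, n5, n7, n8}

Sat(¬busy) = {n3, n5}
Sat(done ∨ ¬busy) = {n0, n1, n3, n4, n5, n7, n8}
AF (done ∨ ¬busy): least fixpoint, start Z0 = {n0, n1, n3, n4, n5, n7, n8}, add states with every successor in Z. Z1 = {n0, n1, n2, n3, n4, n5, n7, n8}; fixed.
Sat(AF (done ∨ ¬busy)) = {n0, n1, n2, n3, n4, n5, n7, n8}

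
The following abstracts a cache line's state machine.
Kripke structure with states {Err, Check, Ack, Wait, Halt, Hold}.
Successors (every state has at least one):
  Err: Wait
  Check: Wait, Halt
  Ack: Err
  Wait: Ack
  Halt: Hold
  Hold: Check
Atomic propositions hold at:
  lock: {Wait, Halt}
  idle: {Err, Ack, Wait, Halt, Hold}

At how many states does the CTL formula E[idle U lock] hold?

4

E[idle U lock]: least fixpoint, start Z0 = Sat(lock) = {Wait, Halt}, add states in Sat(idle) with some successor in Z. Z1 = {Err, Wait, Halt}; Z2 = {Err, Ack, Wait, Halt}; fixed.
Sat(E[idle U lock]) = {Err, Ack, Wait, Halt}
|Sat(E[idle U lock])| = |{Err, Ack, Wait, Halt}| = 4.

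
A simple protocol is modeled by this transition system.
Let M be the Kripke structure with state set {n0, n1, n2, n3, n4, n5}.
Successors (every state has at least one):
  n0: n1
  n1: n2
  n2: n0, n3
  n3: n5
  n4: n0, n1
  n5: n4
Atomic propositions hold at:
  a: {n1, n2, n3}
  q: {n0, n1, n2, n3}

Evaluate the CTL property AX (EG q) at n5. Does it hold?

EG q: greatest fixpoint, start Z0 = {n0, n1, n2, n3}, keep only states in Sat with some successor in Z. Z1 = {n0, n1, n2}; fixed.
Sat(EG q) = {n0, n1, n2}
Sat(AX (EG q)) = {s : every successor in {n0, n1, n2}} = {n0, n1, n4}
n5 ∉ Sat(AX (EG q)) = {n0, n1, n4}, so the formula does not hold at n5.

No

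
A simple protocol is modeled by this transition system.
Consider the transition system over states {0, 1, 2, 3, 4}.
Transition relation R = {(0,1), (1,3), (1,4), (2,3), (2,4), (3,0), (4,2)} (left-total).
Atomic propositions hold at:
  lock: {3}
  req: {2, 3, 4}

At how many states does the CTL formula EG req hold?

2

EG req: greatest fixpoint, start Z0 = {2, 3, 4}, keep only states in Sat with some successor in Z. Z1 = {2, 4}; fixed.
Sat(EG req) = {2, 4}
|Sat(EG req)| = |{2, 4}| = 2.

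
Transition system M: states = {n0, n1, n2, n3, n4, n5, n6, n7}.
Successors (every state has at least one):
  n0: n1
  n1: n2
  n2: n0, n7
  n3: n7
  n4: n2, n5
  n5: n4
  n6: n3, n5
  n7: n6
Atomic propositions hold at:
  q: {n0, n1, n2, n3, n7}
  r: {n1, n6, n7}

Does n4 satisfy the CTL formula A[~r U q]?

Sat(~r) = {n0, n2, n3, n4, n5}
A[~r U q]: least fixpoint, start Z0 = Sat(q) = {n0, n1, n2, n3, n7}, add states in Sat(~r) with every successor in Z. Already a fixed point.
Sat(A[~r U q]) = {n0, n1, n2, n3, n7}
n4 ∉ Sat(A[~r U q]) = {n0, n1, n2, n3, n7}, so the formula does not hold at n4.

No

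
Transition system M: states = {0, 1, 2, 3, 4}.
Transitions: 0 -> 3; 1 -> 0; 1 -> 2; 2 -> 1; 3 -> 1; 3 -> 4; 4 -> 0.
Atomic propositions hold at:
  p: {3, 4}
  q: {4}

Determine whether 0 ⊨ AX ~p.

Sat(~p) = {0, 1, 2}
Sat(AX ~p) = {s : every successor in {0, 1, 2}} = {1, 2, 4}
0 ∉ Sat(AX ~p) = {1, 2, 4}, so the formula does not hold at 0.

No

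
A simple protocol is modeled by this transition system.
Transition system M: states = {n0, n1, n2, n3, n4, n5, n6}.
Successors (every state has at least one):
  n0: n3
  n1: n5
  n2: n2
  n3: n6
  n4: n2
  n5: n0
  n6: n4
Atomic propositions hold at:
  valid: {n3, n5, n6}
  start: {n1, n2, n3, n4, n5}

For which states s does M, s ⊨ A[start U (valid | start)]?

{n1, n2, n3, n4, n5, n6}

Sat(valid | start) = {n1, n2, n3, n4, n5, n6}
A[start U (valid | start)]: least fixpoint, start Z0 = Sat((valid | start)) = {n1, n2, n3, n4, n5, n6}, add states in Sat(start) with every successor in Z. Already a fixed point.
Sat(A[start U (valid | start)]) = {n1, n2, n3, n4, n5, n6}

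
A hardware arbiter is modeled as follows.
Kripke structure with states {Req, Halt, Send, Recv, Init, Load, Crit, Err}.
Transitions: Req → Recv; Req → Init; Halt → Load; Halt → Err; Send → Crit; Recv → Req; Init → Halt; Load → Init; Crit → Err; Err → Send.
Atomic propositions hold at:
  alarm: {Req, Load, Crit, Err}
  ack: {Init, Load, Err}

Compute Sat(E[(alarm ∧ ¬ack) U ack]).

Sat(¬ack) = {Req, Halt, Send, Recv, Crit}
Sat(alarm ∧ ¬ack) = {Req, Crit}
E[(alarm ∧ ¬ack) U ack]: least fixpoint, start Z0 = Sat(ack) = {Init, Load, Err}, add states in Sat(alarm ∧ ¬ack) with some successor in Z. Z1 = {Req, Init, Load, Crit, Err}; fixed.
Sat(E[(alarm ∧ ¬ack) U ack]) = {Req, Init, Load, Crit, Err}

{Req, Init, Load, Crit, Err}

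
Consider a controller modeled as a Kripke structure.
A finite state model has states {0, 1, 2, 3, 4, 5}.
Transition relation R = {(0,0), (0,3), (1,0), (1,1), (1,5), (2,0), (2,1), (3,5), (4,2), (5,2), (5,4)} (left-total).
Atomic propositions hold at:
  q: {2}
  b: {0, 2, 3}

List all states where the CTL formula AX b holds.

Sat(AX b) = {s : every successor in {0, 2, 3}} = {0, 4}

{0, 4}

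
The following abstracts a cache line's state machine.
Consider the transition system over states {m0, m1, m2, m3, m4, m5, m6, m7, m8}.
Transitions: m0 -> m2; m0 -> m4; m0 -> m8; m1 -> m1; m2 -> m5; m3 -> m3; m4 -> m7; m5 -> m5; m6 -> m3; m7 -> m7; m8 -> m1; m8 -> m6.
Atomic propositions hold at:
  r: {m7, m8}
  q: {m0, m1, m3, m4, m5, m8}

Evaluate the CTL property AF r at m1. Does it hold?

No

AF r: least fixpoint, start Z0 = {m7, m8}, add states with every successor in Z. Z1 = {m4, m7, m8}; fixed.
Sat(AF r) = {m4, m7, m8}
m1 ∉ Sat(AF r) = {m4, m7, m8}, so the formula does not hold at m1.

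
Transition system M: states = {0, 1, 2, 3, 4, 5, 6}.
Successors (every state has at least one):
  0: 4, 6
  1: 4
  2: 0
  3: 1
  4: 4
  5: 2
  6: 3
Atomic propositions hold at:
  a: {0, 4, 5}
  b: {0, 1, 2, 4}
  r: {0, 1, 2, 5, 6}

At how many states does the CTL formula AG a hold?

AG a: greatest fixpoint, start Z0 = {0, 4, 5}, keep only states in Sat with every successor in Z. Z1 = {4}; fixed.
Sat(AG a) = {4}
|Sat(AG a)| = |{4}| = 1.

1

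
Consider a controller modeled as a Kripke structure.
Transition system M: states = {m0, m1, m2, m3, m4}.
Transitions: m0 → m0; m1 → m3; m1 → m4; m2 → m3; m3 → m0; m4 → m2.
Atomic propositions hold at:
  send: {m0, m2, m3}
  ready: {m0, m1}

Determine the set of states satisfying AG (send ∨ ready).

{m0, m2, m3}

Sat(send ∨ ready) = {m0, m1, m2, m3}
AG (send ∨ ready): greatest fixpoint, start Z0 = {m0, m1, m2, m3}, keep only states in Sat with every successor in Z. Z1 = {m0, m2, m3}; fixed.
Sat(AG (send ∨ ready)) = {m0, m2, m3}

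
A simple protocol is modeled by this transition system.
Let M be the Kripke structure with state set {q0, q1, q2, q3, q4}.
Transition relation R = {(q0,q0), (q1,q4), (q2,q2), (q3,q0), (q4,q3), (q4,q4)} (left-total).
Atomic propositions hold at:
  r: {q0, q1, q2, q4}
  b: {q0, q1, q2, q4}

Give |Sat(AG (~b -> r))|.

Sat(~b) = {q3}
Sat(~b -> r) = {q0, q1, q2, q4}
AG (~b -> r): greatest fixpoint, start Z0 = {q0, q1, q2, q4}, keep only states in Sat with every successor in Z. Z1 = {q0, q1, q2}; Z2 = {q0, q2}; fixed.
Sat(AG (~b -> r)) = {q0, q2}
|Sat(AG (~b -> r))| = |{q0, q2}| = 2.

2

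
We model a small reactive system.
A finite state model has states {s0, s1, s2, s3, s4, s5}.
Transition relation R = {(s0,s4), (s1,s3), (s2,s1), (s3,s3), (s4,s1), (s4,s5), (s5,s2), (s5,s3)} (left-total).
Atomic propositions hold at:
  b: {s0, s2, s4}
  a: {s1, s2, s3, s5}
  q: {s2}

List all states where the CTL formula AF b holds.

{s0, s2, s4}

AF b: least fixpoint, start Z0 = {s0, s2, s4}, add states with every successor in Z. Already a fixed point.
Sat(AF b) = {s0, s2, s4}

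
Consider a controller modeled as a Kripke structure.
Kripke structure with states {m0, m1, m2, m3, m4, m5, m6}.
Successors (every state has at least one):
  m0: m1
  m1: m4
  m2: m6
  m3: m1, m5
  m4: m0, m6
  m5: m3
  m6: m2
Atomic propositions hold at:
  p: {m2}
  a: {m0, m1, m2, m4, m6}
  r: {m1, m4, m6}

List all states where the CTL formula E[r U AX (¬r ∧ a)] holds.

{m1, m4, m6}

Sat(¬r) = {m0, m2, m3, m5}
Sat(¬r ∧ a) = {m0, m2}
Sat(AX (¬r ∧ a)) = {s : every successor in {m0, m2}} = {m6}
E[r U AX (¬r ∧ a)]: least fixpoint, start Z0 = Sat(AX (¬r ∧ a)) = {m6}, add states in Sat(r) with some successor in Z. Z1 = {m4, m6}; Z2 = {m1, m4, m6}; fixed.
Sat(E[r U AX (¬r ∧ a)]) = {m1, m4, m6}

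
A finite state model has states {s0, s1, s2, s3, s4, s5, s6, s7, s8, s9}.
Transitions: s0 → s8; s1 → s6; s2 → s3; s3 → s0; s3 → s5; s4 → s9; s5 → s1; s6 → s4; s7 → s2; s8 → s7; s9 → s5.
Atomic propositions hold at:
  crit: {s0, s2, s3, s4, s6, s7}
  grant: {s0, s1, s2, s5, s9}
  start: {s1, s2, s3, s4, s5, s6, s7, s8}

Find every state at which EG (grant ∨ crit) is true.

Sat(grant ∨ crit) = {s0, s1, s2, s3, s4, s5, s6, s7, s9}
EG (grant ∨ crit): greatest fixpoint, start Z0 = {s0, s1, s2, s3, s4, s5, s6, s7, s9}, keep only states in Sat with some successor in Z. Z1 = {s1, s2, s3, s4, s5, s6, s7, s9}; fixed.
Sat(EG (grant ∨ crit)) = {s1, s2, s3, s4, s5, s6, s7, s9}

{s1, s2, s3, s4, s5, s6, s7, s9}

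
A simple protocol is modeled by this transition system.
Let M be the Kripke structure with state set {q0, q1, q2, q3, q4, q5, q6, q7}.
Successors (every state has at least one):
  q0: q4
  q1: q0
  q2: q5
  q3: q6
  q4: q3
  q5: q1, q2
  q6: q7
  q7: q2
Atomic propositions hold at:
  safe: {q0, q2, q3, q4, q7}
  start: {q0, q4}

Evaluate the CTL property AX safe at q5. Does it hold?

Sat(AX safe) = {s : every successor in {q0, q2, q3, q4, q7}} = {q0, q1, q4, q6, q7}
q5 ∉ Sat(AX safe) = {q0, q1, q4, q6, q7}, so the formula does not hold at q5.

No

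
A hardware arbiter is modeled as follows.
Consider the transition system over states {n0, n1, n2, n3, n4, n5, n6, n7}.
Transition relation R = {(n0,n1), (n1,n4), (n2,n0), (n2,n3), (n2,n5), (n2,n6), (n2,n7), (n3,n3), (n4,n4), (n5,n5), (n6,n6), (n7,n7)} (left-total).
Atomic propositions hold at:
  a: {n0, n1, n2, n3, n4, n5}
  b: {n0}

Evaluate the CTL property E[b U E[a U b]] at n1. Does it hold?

E[a U b]: least fixpoint, start Z0 = Sat(b) = {n0}, add states in Sat(a) with some successor in Z. Z1 = {n0, n2}; fixed.
Sat(E[a U b]) = {n0, n2}
E[b U E[a U b]]: least fixpoint, start Z0 = Sat(E[a U b]) = {n0, n2}, add states in Sat(b) with some successor in Z. Already a fixed point.
Sat(E[b U E[a U b]]) = {n0, n2}
n1 ∉ Sat(E[b U E[a U b]]) = {n0, n2}, so the formula does not hold at n1.

No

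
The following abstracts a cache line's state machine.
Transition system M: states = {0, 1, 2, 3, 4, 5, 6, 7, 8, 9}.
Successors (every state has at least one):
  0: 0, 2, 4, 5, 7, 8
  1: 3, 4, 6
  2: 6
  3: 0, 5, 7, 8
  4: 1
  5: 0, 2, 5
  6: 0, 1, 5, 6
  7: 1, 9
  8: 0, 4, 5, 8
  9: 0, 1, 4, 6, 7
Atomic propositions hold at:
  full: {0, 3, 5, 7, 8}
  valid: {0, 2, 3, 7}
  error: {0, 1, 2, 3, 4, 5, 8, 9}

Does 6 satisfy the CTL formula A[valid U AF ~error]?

Yes

Sat(~error) = {6, 7}
AF ~error: least fixpoint, start Z0 = {6, 7}, add states with every successor in Z. Z1 = {2, 6, 7}; fixed.
Sat(AF ~error) = {2, 6, 7}
A[valid U AF ~error]: least fixpoint, start Z0 = Sat(AF ~error) = {2, 6, 7}, add states in Sat(valid) with every successor in Z. Already a fixed point.
Sat(A[valid U AF ~error]) = {2, 6, 7}
6 ∈ Sat(A[valid U AF ~error]) = {2, 6, 7}, so the formula holds at 6.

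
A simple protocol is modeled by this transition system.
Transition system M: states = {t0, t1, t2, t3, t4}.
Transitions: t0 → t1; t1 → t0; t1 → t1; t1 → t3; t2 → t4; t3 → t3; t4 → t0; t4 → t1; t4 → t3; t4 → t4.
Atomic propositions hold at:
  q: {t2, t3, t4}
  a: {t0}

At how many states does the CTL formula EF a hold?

EF a: least fixpoint, start Z0 = {t0}, add states with some successor in Z. Z1 = {t0, t1, t4}; Z2 = {t0, t1, t2, t4}; fixed.
Sat(EF a) = {t0, t1, t2, t4}
|Sat(EF a)| = |{t0, t1, t2, t4}| = 4.

4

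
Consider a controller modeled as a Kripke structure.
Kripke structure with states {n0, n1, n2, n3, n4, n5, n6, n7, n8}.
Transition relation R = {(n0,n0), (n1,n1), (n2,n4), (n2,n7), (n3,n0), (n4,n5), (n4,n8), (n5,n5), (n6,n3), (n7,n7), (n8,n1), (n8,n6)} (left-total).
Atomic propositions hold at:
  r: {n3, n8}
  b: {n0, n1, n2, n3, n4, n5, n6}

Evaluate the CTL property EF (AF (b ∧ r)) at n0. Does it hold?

Sat(b ∧ r) = {n3}
AF (b ∧ r): least fixpoint, start Z0 = {n3}, add states with every successor in Z. Z1 = {n3, n6}; fixed.
Sat(AF (b ∧ r)) = {n3, n6}
EF (AF (b ∧ r)): least fixpoint, start Z0 = {n3, n6}, add states with some successor in Z. Z1 = {n3, n6, n8}; Z2 = {n3, n4, n6, n8}; Z3 = {n2, n3, n4, n6, n8}; fixed.
Sat(EF (AF (b ∧ r))) = {n2, n3, n4, n6, n8}
n0 ∉ Sat(EF (AF (b ∧ r))) = {n2, n3, n4, n6, n8}, so the formula does not hold at n0.

No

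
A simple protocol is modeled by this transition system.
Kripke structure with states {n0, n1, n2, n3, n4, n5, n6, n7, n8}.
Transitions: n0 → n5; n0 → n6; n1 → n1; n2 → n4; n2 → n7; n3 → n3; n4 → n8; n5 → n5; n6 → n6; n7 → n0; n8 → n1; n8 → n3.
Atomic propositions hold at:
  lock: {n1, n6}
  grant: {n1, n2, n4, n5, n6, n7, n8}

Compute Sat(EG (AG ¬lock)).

{n3, n5}

Sat(¬lock) = {n0, n2, n3, n4, n5, n7, n8}
AG ¬lock: greatest fixpoint, start Z0 = {n0, n2, n3, n4, n5, n7, n8}, keep only states in Sat with every successor in Z. Z1 = {n2, n3, n4, n5, n7}; Z2 = {n2, n3, n5}; Z3 = {n3, n5}; fixed.
Sat(AG ¬lock) = {n3, n5}
EG (AG ¬lock): greatest fixpoint, start Z0 = {n3, n5}, keep only states in Sat with some successor in Z. Already a fixed point.
Sat(EG (AG ¬lock)) = {n3, n5}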